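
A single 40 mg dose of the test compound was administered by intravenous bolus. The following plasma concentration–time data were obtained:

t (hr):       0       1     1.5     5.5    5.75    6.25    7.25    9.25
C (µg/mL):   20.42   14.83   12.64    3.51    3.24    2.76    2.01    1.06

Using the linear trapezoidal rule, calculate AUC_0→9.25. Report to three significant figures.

AUC = 64.6 µg/mL·hr

Trapezoidal AUC_0→9.25:
  [0→1]: (20.42+14.83)/2 × 1 = 17.625
  [1→1.5]: (14.83+12.64)/2 × 0.5 = 6.8675
  [1.5→5.5]: (12.64+3.51)/2 × 4 = 32.3
  [5.5→5.75]: (3.51+3.24)/2 × 0.25 = 0.84375
  [5.75→6.25]: (3.24+2.76)/2 × 0.5 = 1.5
  [6.25→7.25]: (2.76+2.01)/2 × 1 = 2.385
  [7.25→9.25]: (2.01+1.06)/2 × 2 = 3.07
  Sum = 64.59125 µg/mL·hr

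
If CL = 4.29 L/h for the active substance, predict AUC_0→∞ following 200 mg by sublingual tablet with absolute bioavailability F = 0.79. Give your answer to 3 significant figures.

AUC_0→∞ = F × Dose / CL
        = 0.79 × 200 / 4.29 = 36.8298 mg/L·h

AUC = 36.8 mg/L·h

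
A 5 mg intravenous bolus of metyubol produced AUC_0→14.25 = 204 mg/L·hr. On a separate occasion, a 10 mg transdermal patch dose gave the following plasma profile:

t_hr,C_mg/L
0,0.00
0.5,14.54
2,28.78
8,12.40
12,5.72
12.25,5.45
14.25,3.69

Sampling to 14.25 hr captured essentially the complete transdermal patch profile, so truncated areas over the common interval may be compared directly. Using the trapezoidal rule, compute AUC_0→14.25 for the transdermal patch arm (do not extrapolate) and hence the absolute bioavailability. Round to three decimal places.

Trapezoidal AUC_0→14.25 (transdermal patch):
  [0→0.5]: (0.00+14.54)/2 × 0.5 = 3.635
  [0.5→2]: (14.54+28.78)/2 × 1.5 = 32.49
  [2→8]: (28.78+12.40)/2 × 6 = 123.54
  [8→12]: (12.40+5.72)/2 × 4 = 36.24
  [12→12.25]: (5.72+5.45)/2 × 0.25 = 1.39625
  [12.25→14.25]: (5.45+3.69)/2 × 2 = 9.14
  Sum = 206.44125 mg/L·hr
F = (AUC_ev/D_ev)/(AUC_iv/D_iv) = (206.44125/10)/(204/5) = 20.644125/40.8 = 0.5060

F = 0.506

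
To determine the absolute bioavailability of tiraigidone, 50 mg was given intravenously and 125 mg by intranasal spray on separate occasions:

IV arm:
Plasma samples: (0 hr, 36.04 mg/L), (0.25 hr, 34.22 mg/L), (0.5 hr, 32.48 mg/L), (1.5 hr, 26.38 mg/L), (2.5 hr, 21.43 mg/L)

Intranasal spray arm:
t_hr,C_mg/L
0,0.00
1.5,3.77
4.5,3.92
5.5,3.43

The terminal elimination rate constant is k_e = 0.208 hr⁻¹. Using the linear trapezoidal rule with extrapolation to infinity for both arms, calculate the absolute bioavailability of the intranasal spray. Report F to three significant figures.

Trapezoidal AUC_0→2.5 (IV):
  [0→0.25]: (36.04+34.22)/2 × 0.25 = 8.7825
  [0.25→0.5]: (34.22+32.48)/2 × 0.25 = 8.3375
  [0.5→1.5]: (32.48+26.38)/2 × 1 = 29.43
  [1.5→2.5]: (26.38+21.43)/2 × 1 = 23.905
  Sum = 70.455 mg/L·hr
IV tail: 21.43/0.208 = 103.029; AUC_iv,0→∞ = 70.455 + 103.029 = 173.484 mg/L·hr
Trapezoidal AUC_0→5.5 (intranasal spray):
  [0→1.5]: (0.00+3.77)/2 × 1.5 = 2.8275
  [1.5→4.5]: (3.77+3.92)/2 × 3 = 11.535
  [4.5→5.5]: (3.92+3.43)/2 × 1 = 3.675
  Sum = 18.0375 mg/L·hr
intranasal spray tail: 3.43/0.208 = 16.490; AUC_ev,0→∞ = 18.0375 + 16.490 = 34.5275 mg/L·hr
F = (AUC_ev/D_ev)/(AUC_iv/D_iv) = (34.5275/125)/(173.484/50) = 0.27622/3.46968 = 0.0796

F = 0.0796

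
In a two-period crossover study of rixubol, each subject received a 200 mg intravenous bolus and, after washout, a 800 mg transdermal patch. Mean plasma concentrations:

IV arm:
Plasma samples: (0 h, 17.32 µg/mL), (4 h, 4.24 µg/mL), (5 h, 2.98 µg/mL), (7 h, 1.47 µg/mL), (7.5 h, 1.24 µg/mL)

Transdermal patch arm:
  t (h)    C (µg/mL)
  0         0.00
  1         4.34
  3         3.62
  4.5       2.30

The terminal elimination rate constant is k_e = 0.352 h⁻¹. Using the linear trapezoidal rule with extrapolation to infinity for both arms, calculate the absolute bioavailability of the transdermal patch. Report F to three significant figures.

Trapezoidal AUC_0→7.5 (IV):
  [0→4]: (17.32+4.24)/2 × 4 = 43.12
  [4→5]: (4.24+2.98)/2 × 1 = 3.61
  [5→7]: (2.98+1.47)/2 × 2 = 4.45
  [7→7.5]: (1.47+1.24)/2 × 0.5 = 0.6775
  Sum = 51.8575 µg/mL·h
IV tail: 1.24/0.352 = 3.523; AUC_iv,0→∞ = 51.8575 + 3.523 = 55.3805 µg/mL·h
Trapezoidal AUC_0→4.5 (transdermal patch):
  [0→1]: (0.00+4.34)/2 × 1 = 2.17
  [1→3]: (4.34+3.62)/2 × 2 = 7.96
  [3→4.5]: (3.62+2.30)/2 × 1.5 = 4.44
  Sum = 14.57 µg/mL·h
transdermal patch tail: 2.30/0.352 = 6.534; AUC_ev,0→∞ = 14.57 + 6.534 = 21.104 µg/mL·h
F = (AUC_ev/D_ev)/(AUC_iv/D_iv) = (21.104/800)/(55.3805/200) = 0.02638/0.2769025 = 0.0953

F = 0.0953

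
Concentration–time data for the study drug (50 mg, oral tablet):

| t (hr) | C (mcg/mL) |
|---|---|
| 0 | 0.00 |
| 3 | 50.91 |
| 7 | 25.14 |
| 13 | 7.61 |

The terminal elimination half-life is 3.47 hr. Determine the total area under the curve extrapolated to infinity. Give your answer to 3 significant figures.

AUC = 365 mcg/mL·hr

Trapezoidal AUC_0→13:
  [0→3]: (0.00+50.91)/2 × 3 = 76.365
  [3→7]: (50.91+25.14)/2 × 4 = 152.1
  [7→13]: (25.14+7.61)/2 × 6 = 98.25
  Sum = 326.715 mcg/mL·hr
k_e = ln2 / t½ = 0.693147 / 3.47 = 0.1998 hr^-1
Extrapolated tail: C_last / k_e = 7.61 / 0.1998 = 38.088
AUC_0→∞ = 326.715 + 38.088 = 364.803 mcg/mL·hr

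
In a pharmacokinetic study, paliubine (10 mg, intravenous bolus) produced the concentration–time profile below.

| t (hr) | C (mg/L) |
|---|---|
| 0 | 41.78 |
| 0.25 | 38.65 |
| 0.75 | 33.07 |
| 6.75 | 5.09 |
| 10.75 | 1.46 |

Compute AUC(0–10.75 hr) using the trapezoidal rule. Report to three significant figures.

AUC = 156 mg/L·hr

Trapezoidal AUC_0→10.75:
  [0→0.25]: (41.78+38.65)/2 × 0.25 = 10.05375
  [0.25→0.75]: (38.65+33.07)/2 × 0.5 = 17.93
  [0.75→6.75]: (33.07+5.09)/2 × 6 = 114.48
  [6.75→10.75]: (5.09+1.46)/2 × 4 = 13.1
  Sum = 155.56375 mg/L·hr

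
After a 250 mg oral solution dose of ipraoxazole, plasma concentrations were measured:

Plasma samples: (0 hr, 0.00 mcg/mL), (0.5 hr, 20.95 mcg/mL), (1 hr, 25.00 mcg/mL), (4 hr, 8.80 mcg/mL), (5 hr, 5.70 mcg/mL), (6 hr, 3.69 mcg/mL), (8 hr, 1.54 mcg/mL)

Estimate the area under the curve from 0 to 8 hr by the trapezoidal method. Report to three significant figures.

Trapezoidal AUC_0→8:
  [0→0.5]: (0.00+20.95)/2 × 0.5 = 5.2375
  [0.5→1]: (20.95+25.00)/2 × 0.5 = 11.4875
  [1→4]: (25.00+8.80)/2 × 3 = 50.7
  [4→5]: (8.80+5.70)/2 × 1 = 7.25
  [5→6]: (5.70+3.69)/2 × 1 = 4.695
  [6→8]: (3.69+1.54)/2 × 2 = 5.23
  Sum = 84.6 mcg/mL·hr

AUC = 84.6 mcg/mL·hr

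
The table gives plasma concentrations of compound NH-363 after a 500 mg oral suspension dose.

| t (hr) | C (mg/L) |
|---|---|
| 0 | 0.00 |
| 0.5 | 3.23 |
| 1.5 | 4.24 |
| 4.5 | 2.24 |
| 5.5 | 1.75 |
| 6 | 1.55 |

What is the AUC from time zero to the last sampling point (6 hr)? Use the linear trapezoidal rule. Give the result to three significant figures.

Trapezoidal AUC_0→6:
  [0→0.5]: (0.00+3.23)/2 × 0.5 = 0.8075
  [0.5→1.5]: (3.23+4.24)/2 × 1 = 3.735
  [1.5→4.5]: (4.24+2.24)/2 × 3 = 9.72
  [4.5→5.5]: (2.24+1.75)/2 × 1 = 1.995
  [5.5→6]: (1.75+1.55)/2 × 0.5 = 0.825
  Sum = 17.0825 mg/L·hr

AUC = 17.1 mg/L·hr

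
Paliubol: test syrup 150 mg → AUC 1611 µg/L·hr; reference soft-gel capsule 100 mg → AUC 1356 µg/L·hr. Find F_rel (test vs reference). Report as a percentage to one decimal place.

F_rel = (AUC_test/D_test) / (AUC_ref/D_ref)
      = (1611/150) / (1356/100)
      = 10.74 / 13.56 = 0.7920 = 79.20%

F_rel = 79.2%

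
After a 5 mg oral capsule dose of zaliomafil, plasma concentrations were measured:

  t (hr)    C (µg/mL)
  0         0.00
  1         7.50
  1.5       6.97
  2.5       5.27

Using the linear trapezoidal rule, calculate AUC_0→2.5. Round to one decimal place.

Trapezoidal AUC_0→2.5:
  [0→1]: (0.00+7.50)/2 × 1 = 3.75
  [1→1.5]: (7.50+6.97)/2 × 0.5 = 3.6175
  [1.5→2.5]: (6.97+5.27)/2 × 1 = 6.12
  Sum = 13.4875 µg/mL·hr

AUC = 13.5 µg/mL·hr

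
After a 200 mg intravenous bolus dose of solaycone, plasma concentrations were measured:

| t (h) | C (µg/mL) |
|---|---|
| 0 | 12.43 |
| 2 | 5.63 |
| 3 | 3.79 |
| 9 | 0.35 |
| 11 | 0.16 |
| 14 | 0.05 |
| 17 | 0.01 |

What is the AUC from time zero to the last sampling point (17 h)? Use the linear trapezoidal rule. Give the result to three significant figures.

Trapezoidal AUC_0→17:
  [0→2]: (12.43+5.63)/2 × 2 = 18.06
  [2→3]: (5.63+3.79)/2 × 1 = 4.71
  [3→9]: (3.79+0.35)/2 × 6 = 12.42
  [9→11]: (0.35+0.16)/2 × 2 = 0.51
  [11→14]: (0.16+0.05)/2 × 3 = 0.315
  [14→17]: (0.05+0.01)/2 × 3 = 0.09
  Sum = 36.105 µg/mL·h

AUC = 36.1 µg/mL·h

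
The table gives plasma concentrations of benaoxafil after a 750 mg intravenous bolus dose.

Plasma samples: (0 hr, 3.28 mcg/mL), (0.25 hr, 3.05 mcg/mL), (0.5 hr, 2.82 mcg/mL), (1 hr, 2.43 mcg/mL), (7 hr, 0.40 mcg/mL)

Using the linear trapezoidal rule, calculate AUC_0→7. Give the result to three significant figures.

AUC = 11.3 mcg/mL·hr

Trapezoidal AUC_0→7:
  [0→0.25]: (3.28+3.05)/2 × 0.25 = 0.79125
  [0.25→0.5]: (3.05+2.82)/2 × 0.25 = 0.73375
  [0.5→1]: (2.82+2.43)/2 × 0.5 = 1.3125
  [1→7]: (2.43+0.40)/2 × 6 = 8.49
  Sum = 11.3275 mcg/mL·hr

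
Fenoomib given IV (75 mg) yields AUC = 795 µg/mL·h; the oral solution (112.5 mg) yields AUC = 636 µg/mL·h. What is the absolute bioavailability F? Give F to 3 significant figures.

F = 0.533

F = (AUC_ev / D_ev) / (AUC_iv / D_iv)
  = (636/112.5) / (795/75)
  = 5.65333 / 10.6 = 0.5333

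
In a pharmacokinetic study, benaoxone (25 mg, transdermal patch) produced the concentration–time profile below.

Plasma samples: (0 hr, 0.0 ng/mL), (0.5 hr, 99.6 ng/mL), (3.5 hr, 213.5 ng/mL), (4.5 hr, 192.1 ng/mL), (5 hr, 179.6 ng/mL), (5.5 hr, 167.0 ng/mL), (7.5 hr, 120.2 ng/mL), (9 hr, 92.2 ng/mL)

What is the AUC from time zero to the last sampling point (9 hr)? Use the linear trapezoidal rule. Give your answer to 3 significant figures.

Trapezoidal AUC_0→9:
  [0→0.5]: (0.0+99.6)/2 × 0.5 = 24.9
  [0.5→3.5]: (99.6+213.5)/2 × 3 = 469.65
  [3.5→4.5]: (213.5+192.1)/2 × 1 = 202.8
  [4.5→5]: (192.1+179.6)/2 × 0.5 = 92.925
  [5→5.5]: (179.6+167.0)/2 × 0.5 = 86.65
  [5.5→7.5]: (167.0+120.2)/2 × 2 = 287.2
  [7.5→9]: (120.2+92.2)/2 × 1.5 = 159.3
  Sum = 1323.425 ng/mL·hr

AUC = 1320 ng/mL·hr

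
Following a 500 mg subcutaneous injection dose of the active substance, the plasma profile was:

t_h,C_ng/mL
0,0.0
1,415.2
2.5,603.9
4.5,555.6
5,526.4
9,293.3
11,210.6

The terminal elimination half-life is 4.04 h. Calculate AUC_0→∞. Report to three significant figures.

Trapezoidal AUC_0→11:
  [0→1]: (0.0+415.2)/2 × 1 = 207.6
  [1→2.5]: (415.2+603.9)/2 × 1.5 = 764.325
  [2.5→4.5]: (603.9+555.6)/2 × 2 = 1159.5
  [4.5→5]: (555.6+526.4)/2 × 0.5 = 270.5
  [5→9]: (526.4+293.3)/2 × 4 = 1639.4
  [9→11]: (293.3+210.6)/2 × 2 = 503.9
  Sum = 4545.225 ng/mL·h
k_e = ln2 / t½ = 0.693147 / 4.04 = 0.1716 h^-1
Extrapolated tail: C_last / k_e = 210.6 / 0.1716 = 1227.273
AUC_0→∞ = 4545.225 + 1227.273 = 5772.498 ng/mL·h

AUC = 5770 ng/mL·h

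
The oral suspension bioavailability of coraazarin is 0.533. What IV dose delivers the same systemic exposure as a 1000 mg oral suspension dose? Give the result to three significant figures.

D_iv = 533 mg

Systemic exposure from an extravascular dose = F × D_ev, so the equivalent IV dose is F × D_ev.
D_iv = F × D_ev = 0.533 × 1000 = 533 mg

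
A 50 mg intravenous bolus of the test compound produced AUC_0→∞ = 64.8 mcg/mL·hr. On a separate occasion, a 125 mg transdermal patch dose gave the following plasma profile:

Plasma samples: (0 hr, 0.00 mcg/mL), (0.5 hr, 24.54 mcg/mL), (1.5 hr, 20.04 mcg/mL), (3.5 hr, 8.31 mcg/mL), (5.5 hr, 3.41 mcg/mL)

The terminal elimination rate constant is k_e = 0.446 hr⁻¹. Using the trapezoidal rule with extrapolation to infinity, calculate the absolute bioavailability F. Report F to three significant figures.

Trapezoidal AUC_0→5.5 (transdermal patch):
  [0→0.5]: (0.00+24.54)/2 × 0.5 = 6.135
  [0.5→1.5]: (24.54+20.04)/2 × 1 = 22.29
  [1.5→3.5]: (20.04+8.31)/2 × 2 = 28.35
  [3.5→5.5]: (8.31+3.41)/2 × 2 = 11.72
  Sum = 68.495 mcg/mL·hr
Tail: C_last/k_e = 3.41/0.446 = 7.646
AUC_0→∞ (transdermal patch) = 68.495 + 7.646 = 76.141 mcg/mL·hr
F = (AUC_ev/D_ev)/(AUC_iv/D_iv) = (76.141/125)/(64.8/50) = 0.609128/1.296 = 0.4700

F = 0.470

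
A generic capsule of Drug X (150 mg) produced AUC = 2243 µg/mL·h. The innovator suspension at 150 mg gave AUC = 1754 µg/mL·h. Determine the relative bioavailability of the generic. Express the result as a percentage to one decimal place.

F_rel = (AUC_test/D_test) / (AUC_ref/D_ref)
      = (2243/150) / (1754/150)
      = 14.9533 / 11.6933 = 1.2788 = 127.88%

F_rel = 127.9%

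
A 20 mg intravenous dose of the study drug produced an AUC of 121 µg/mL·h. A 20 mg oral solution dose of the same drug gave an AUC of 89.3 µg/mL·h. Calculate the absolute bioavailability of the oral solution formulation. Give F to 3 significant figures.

F = 0.738

F = (AUC_ev / D_ev) / (AUC_iv / D_iv)
  = (89.3/20) / (121/20)
  = 4.465 / 6.05 = 0.7380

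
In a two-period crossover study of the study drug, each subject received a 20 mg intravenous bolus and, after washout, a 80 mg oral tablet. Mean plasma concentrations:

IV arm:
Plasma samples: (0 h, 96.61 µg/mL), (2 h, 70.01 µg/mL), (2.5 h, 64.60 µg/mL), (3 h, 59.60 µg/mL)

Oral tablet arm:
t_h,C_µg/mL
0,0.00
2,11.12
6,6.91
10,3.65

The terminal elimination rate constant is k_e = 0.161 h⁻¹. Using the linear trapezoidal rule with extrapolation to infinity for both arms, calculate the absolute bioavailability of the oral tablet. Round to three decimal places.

F = 0.038

Trapezoidal AUC_0→3 (IV):
  [0→2]: (96.61+70.01)/2 × 2 = 166.62
  [2→2.5]: (70.01+64.60)/2 × 0.5 = 33.6525
  [2.5→3]: (64.60+59.60)/2 × 0.5 = 31.05
  Sum = 231.3225 µg/mL·h
IV tail: 59.60/0.161 = 370.186; AUC_iv,0→∞ = 231.3225 + 370.186 = 601.5085 µg/mL·h
Trapezoidal AUC_0→10 (oral tablet):
  [0→2]: (0.00+11.12)/2 × 2 = 11.12
  [2→6]: (11.12+6.91)/2 × 4 = 36.06
  [6→10]: (6.91+3.65)/2 × 4 = 21.12
  Sum = 68.3 µg/mL·h
oral tablet tail: 3.65/0.161 = 22.671; AUC_ev,0→∞ = 68.3 + 22.671 = 90.971 µg/mL·h
F = (AUC_ev/D_ev)/(AUC_iv/D_iv) = (90.971/80)/(601.5085/20) = 1.1371375/30.075425 = 0.0378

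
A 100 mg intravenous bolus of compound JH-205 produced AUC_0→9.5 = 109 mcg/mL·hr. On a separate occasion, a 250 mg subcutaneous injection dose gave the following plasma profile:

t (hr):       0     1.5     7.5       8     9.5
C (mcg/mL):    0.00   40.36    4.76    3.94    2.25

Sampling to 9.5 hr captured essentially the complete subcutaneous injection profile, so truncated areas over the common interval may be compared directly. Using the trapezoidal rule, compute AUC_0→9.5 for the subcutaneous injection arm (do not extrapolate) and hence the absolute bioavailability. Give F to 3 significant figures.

Trapezoidal AUC_0→9.5 (subcutaneous injection):
  [0→1.5]: (0.00+40.36)/2 × 1.5 = 30.27
  [1.5→7.5]: (40.36+4.76)/2 × 6 = 135.36
  [7.5→8]: (4.76+3.94)/2 × 0.5 = 2.175
  [8→9.5]: (3.94+2.25)/2 × 1.5 = 4.6425
  Sum = 172.4475 mcg/mL·hr
F = (AUC_ev/D_ev)/(AUC_iv/D_iv) = (172.4475/250)/(109/100) = 0.68979/1.09 = 0.6328

F = 0.633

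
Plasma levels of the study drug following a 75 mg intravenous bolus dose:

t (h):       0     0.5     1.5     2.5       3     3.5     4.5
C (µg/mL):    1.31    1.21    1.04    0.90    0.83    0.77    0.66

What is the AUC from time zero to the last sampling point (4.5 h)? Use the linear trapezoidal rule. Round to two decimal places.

Trapezoidal AUC_0→4.5:
  [0→0.5]: (1.31+1.21)/2 × 0.5 = 0.63
  [0.5→1.5]: (1.21+1.04)/2 × 1 = 1.125
  [1.5→2.5]: (1.04+0.90)/2 × 1 = 0.97
  [2.5→3]: (0.90+0.83)/2 × 0.5 = 0.4325
  [3→3.5]: (0.83+0.77)/2 × 0.5 = 0.4
  [3.5→4.5]: (0.77+0.66)/2 × 1 = 0.715
  Sum = 4.2725 µg/mL·h

AUC = 4.27 µg/mL·h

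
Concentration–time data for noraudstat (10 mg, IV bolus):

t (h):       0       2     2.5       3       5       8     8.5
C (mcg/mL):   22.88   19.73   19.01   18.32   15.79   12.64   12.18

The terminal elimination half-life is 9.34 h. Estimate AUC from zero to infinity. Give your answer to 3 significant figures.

Trapezoidal AUC_0→8.5:
  [0→2]: (22.88+19.73)/2 × 2 = 42.61
  [2→2.5]: (19.73+19.01)/2 × 0.5 = 9.685
  [2.5→3]: (19.01+18.32)/2 × 0.5 = 9.3325
  [3→5]: (18.32+15.79)/2 × 2 = 34.11
  [5→8]: (15.79+12.64)/2 × 3 = 42.645
  [8→8.5]: (12.64+12.18)/2 × 0.5 = 6.205
  Sum = 144.5875 mcg/mL·h
k_e = ln2 / t½ = 0.693147 / 9.34 = 0.0742 h^-1
Extrapolated tail: C_last / k_e = 12.18 / 0.0742 = 164.151
AUC_0→∞ = 144.5875 + 164.151 = 308.7385 mcg/mL·h

AUC = 309 mcg/mL·h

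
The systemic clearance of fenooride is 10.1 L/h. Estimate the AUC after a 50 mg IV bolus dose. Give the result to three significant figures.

AUC = 4.95 mg/L·h

AUC_0→∞ = Dose_iv / CL
        = 50 / 10.1 = 4.9505 mg/L·h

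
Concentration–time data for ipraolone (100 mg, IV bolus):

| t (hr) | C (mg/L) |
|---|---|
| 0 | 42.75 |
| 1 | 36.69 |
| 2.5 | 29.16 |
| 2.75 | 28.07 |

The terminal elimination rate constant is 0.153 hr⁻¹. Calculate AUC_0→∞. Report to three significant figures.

AUC = 280 mg/L·hr

Trapezoidal AUC_0→2.75:
  [0→1]: (42.75+36.69)/2 × 1 = 39.72
  [1→2.5]: (36.69+29.16)/2 × 1.5 = 49.3875
  [2.5→2.75]: (29.16+28.07)/2 × 0.25 = 7.15375
  Sum = 96.26125 mg/L·hr
Extrapolated tail: C_last / k_e = 28.07 / 0.153 = 183.464
AUC_0→∞ = 96.26125 + 183.464 = 279.72525 mg/L·hr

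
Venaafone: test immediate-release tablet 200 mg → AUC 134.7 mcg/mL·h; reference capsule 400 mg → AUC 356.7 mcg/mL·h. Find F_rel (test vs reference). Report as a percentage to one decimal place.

F_rel = (AUC_test/D_test) / (AUC_ref/D_ref)
      = (134.7/200) / (356.7/400)
      = 0.6735 / 0.89175 = 0.7553 = 75.53%

F_rel = 75.5%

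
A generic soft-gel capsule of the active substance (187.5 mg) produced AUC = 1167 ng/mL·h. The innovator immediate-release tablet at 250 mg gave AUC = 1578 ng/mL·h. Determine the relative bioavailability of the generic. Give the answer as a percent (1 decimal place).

F_rel = 98.6%

F_rel = (AUC_test/D_test) / (AUC_ref/D_ref)
      = (1167/187.5) / (1578/250)
      = 6.224 / 6.312 = 0.9861 = 98.61%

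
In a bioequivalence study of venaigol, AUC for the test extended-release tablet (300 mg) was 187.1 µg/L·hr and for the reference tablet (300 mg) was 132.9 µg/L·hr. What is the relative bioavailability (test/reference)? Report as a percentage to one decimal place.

F_rel = 140.8%

F_rel = (AUC_test/D_test) / (AUC_ref/D_ref)
      = (187.1/300) / (132.9/300)
      = 0.623667 / 0.443 = 1.4078 = 140.78%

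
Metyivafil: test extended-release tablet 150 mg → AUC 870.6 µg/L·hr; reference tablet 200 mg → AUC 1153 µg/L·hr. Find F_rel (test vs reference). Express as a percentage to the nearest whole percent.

F_rel = 101%

F_rel = (AUC_test/D_test) / (AUC_ref/D_ref)
      = (870.6/150) / (1153/200)
      = 5.804 / 5.765 = 1.0068 = 100.68%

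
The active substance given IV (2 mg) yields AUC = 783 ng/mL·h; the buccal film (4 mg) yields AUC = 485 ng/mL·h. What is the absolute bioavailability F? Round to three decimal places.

F = (AUC_ev / D_ev) / (AUC_iv / D_iv)
  = (485/4) / (783/2)
  = 121.25 / 391.5 = 0.3097

F = 0.310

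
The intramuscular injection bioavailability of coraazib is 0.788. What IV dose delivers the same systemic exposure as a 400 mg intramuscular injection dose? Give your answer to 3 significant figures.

Systemic exposure from an extravascular dose = F × D_ev, so the equivalent IV dose is F × D_ev.
D_iv = F × D_ev = 0.788 × 400 = 315.2 mg

D_iv = 315 mg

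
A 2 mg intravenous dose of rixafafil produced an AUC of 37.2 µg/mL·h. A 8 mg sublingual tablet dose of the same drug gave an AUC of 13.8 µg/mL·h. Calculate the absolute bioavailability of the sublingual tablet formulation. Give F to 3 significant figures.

F = 0.0927

F = (AUC_ev / D_ev) / (AUC_iv / D_iv)
  = (13.8/8) / (37.2/2)
  = 1.725 / 18.6 = 0.0927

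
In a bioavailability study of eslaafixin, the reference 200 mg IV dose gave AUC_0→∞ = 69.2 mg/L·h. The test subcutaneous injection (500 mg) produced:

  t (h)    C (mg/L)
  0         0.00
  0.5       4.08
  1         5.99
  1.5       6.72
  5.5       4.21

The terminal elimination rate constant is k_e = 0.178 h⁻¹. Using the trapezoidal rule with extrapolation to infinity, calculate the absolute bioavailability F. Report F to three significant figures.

Trapezoidal AUC_0→5.5 (subcutaneous injection):
  [0→0.5]: (0.00+4.08)/2 × 0.5 = 1.02
  [0.5→1]: (4.08+5.99)/2 × 0.5 = 2.5175
  [1→1.5]: (5.99+6.72)/2 × 0.5 = 3.1775
  [1.5→5.5]: (6.72+4.21)/2 × 4 = 21.86
  Sum = 28.575 mg/L·h
Tail: C_last/k_e = 4.21/0.178 = 23.652
AUC_0→∞ (subcutaneous injection) = 28.575 + 23.652 = 52.227 mg/L·h
F = (AUC_ev/D_ev)/(AUC_iv/D_iv) = (52.227/500)/(69.2/200) = 0.104454/0.346 = 0.3019

F = 0.302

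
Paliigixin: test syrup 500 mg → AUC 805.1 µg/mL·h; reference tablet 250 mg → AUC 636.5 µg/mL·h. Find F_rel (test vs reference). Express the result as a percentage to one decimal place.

F_rel = (AUC_test/D_test) / (AUC_ref/D_ref)
      = (805.1/500) / (636.5/250)
      = 1.6102 / 2.546 = 0.6324 = 63.24%

F_rel = 63.2%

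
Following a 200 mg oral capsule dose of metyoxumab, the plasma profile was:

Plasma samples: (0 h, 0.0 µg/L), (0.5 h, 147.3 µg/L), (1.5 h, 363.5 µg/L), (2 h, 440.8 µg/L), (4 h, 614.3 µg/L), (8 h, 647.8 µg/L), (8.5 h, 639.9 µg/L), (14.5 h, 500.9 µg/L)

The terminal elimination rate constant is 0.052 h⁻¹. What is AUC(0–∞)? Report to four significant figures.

Trapezoidal AUC_0→14.5:
  [0→0.5]: (0.0+147.3)/2 × 0.5 = 36.825
  [0.5→1.5]: (147.3+363.5)/2 × 1 = 255.4
  [1.5→2]: (363.5+440.8)/2 × 0.5 = 201.075
  [2→4]: (440.8+614.3)/2 × 2 = 1055.1
  [4→8]: (614.3+647.8)/2 × 4 = 2524.2
  [8→8.5]: (647.8+639.9)/2 × 0.5 = 321.925
  [8.5→14.5]: (639.9+500.9)/2 × 6 = 3422.4
  Sum = 7816.925 µg/L·h
Extrapolated tail: C_last / k_e = 500.9 / 0.052 = 9632.692
AUC_0→∞ = 7816.925 + 9632.692 = 17449.617 µg/L·h

AUC = 17450 µg/L·h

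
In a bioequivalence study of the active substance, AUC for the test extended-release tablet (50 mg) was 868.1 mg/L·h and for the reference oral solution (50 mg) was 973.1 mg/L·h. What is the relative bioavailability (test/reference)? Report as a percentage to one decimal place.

F_rel = (AUC_test/D_test) / (AUC_ref/D_ref)
      = (868.1/50) / (973.1/50)
      = 17.362 / 19.462 = 0.8921 = 89.21%

F_rel = 89.2%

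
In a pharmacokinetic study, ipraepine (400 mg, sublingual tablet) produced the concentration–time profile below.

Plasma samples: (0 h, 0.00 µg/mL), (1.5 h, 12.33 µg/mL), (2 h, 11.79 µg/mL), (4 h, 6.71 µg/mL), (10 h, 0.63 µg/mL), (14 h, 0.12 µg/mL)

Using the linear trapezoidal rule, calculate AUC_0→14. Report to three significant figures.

Trapezoidal AUC_0→14:
  [0→1.5]: (0.00+12.33)/2 × 1.5 = 9.2475
  [1.5→2]: (12.33+11.79)/2 × 0.5 = 6.03
  [2→4]: (11.79+6.71)/2 × 2 = 18.5
  [4→10]: (6.71+0.63)/2 × 6 = 22.02
  [10→14]: (0.63+0.12)/2 × 4 = 1.5
  Sum = 57.2975 µg/mL·h

AUC = 57.3 µg/mL·h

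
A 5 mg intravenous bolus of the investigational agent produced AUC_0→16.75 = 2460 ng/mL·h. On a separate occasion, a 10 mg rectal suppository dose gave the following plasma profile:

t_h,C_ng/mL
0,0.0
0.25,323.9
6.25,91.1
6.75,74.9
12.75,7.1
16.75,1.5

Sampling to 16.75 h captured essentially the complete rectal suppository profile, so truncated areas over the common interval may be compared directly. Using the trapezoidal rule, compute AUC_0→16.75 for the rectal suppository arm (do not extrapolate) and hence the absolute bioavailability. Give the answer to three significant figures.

Trapezoidal AUC_0→16.75 (rectal suppository):
  [0→0.25]: (0.0+323.9)/2 × 0.25 = 40.4875
  [0.25→6.25]: (323.9+91.1)/2 × 6 = 1245.0
  [6.25→6.75]: (91.1+74.9)/2 × 0.5 = 41.5
  [6.75→12.75]: (74.9+7.1)/2 × 6 = 246.0
  [12.75→16.75]: (7.1+1.5)/2 × 4 = 17.2
  Sum = 1590.1875 ng/mL·h
F = (AUC_ev/D_ev)/(AUC_iv/D_iv) = (1590.1875/10)/(2460/5) = 159.01875/492 = 0.3232

F = 0.323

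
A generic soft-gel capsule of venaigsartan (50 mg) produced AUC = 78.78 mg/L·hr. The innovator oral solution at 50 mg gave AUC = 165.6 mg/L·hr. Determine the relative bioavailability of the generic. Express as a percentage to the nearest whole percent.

F_rel = (AUC_test/D_test) / (AUC_ref/D_ref)
      = (78.78/50) / (165.6/50)
      = 1.5756 / 3.312 = 0.4757 = 47.57%

F_rel = 48%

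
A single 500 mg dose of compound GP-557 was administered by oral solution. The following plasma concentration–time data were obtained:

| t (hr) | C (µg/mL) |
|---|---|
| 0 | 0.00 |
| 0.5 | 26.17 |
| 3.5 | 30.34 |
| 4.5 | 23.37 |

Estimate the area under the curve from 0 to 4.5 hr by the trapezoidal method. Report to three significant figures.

AUC = 118 µg/mL·hr

Trapezoidal AUC_0→4.5:
  [0→0.5]: (0.00+26.17)/2 × 0.5 = 6.5425
  [0.5→3.5]: (26.17+30.34)/2 × 3 = 84.765
  [3.5→4.5]: (30.34+23.37)/2 × 1 = 26.855
  Sum = 118.1625 µg/mL·hr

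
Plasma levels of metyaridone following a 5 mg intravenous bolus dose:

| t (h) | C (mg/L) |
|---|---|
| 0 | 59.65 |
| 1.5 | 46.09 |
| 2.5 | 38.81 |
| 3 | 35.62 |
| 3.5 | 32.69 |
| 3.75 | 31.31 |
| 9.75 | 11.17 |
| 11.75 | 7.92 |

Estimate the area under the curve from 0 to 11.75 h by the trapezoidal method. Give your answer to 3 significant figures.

Trapezoidal AUC_0→11.75:
  [0→1.5]: (59.65+46.09)/2 × 1.5 = 79.305
  [1.5→2.5]: (46.09+38.81)/2 × 1 = 42.45
  [2.5→3]: (38.81+35.62)/2 × 0.5 = 18.6075
  [3→3.5]: (35.62+32.69)/2 × 0.5 = 17.0775
  [3.5→3.75]: (32.69+31.31)/2 × 0.25 = 8.0
  [3.75→9.75]: (31.31+11.17)/2 × 6 = 127.44
  [9.75→11.75]: (11.17+7.92)/2 × 2 = 19.09
  Sum = 311.97 mg/L·h

AUC = 312 mg/L·h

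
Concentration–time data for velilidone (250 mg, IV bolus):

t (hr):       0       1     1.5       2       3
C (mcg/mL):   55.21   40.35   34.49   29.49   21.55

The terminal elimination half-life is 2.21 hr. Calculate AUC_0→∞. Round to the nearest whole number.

Trapezoidal AUC_0→3:
  [0→1]: (55.21+40.35)/2 × 1 = 47.78
  [1→1.5]: (40.35+34.49)/2 × 0.5 = 18.71
  [1.5→2]: (34.49+29.49)/2 × 0.5 = 15.995
  [2→3]: (29.49+21.55)/2 × 1 = 25.52
  Sum = 108.005 mcg/mL·hr
k_e = ln2 / t½ = 0.693147 / 2.21 = 0.3136 hr^-1
Extrapolated tail: C_last / k_e = 21.55 / 0.3136 = 68.718
AUC_0→∞ = 108.005 + 68.718 = 176.723 mcg/mL·hr

AUC = 177 mcg/mL·hr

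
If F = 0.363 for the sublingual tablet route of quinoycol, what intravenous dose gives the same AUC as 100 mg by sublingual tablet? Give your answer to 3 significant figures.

Systemic exposure from an extravascular dose = F × D_ev, so the equivalent IV dose is F × D_ev.
D_iv = F × D_ev = 0.363 × 100 = 36.3 mg

D_iv = 36.3 mg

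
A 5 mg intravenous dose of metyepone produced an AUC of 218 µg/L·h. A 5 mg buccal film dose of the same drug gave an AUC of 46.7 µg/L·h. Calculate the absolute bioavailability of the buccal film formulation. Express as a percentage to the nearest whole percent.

F = 21%

F = (AUC_ev / D_ev) / (AUC_iv / D_iv)
  = (46.7/5) / (218/5)
  = 9.34 / 43.6 = 0.2142
  = 21.42%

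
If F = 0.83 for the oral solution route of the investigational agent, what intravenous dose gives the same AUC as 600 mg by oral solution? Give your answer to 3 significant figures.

D_iv = 498 mg

Systemic exposure from an extravascular dose = F × D_ev, so the equivalent IV dose is F × D_ev.
D_iv = F × D_ev = 0.83 × 600 = 498 mg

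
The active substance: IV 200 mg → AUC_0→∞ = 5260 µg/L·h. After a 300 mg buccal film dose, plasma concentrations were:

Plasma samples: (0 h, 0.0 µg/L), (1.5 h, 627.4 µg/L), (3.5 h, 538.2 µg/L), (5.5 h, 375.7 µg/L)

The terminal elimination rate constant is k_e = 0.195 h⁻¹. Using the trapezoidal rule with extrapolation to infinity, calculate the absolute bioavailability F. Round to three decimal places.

Trapezoidal AUC_0→5.5 (buccal film):
  [0→1.5]: (0.0+627.4)/2 × 1.5 = 470.55
  [1.5→3.5]: (627.4+538.2)/2 × 2 = 1165.6
  [3.5→5.5]: (538.2+375.7)/2 × 2 = 913.9
  Sum = 2550.05 µg/L·h
Tail: C_last/k_e = 375.7/0.195 = 1926.667
AUC_0→∞ (buccal film) = 2550.05 + 1926.667 = 4476.717 µg/L·h
F = (AUC_ev/D_ev)/(AUC_iv/D_iv) = (4476.717/300)/(5260/200) = 14.92239/26.3 = 0.5674

F = 0.567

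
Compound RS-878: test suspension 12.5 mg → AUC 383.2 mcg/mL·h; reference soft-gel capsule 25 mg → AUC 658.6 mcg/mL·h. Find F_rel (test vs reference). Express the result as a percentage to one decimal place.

F_rel = 116.4%

F_rel = (AUC_test/D_test) / (AUC_ref/D_ref)
      = (383.2/12.5) / (658.6/25)
      = 30.656 / 26.344 = 1.1637 = 116.37%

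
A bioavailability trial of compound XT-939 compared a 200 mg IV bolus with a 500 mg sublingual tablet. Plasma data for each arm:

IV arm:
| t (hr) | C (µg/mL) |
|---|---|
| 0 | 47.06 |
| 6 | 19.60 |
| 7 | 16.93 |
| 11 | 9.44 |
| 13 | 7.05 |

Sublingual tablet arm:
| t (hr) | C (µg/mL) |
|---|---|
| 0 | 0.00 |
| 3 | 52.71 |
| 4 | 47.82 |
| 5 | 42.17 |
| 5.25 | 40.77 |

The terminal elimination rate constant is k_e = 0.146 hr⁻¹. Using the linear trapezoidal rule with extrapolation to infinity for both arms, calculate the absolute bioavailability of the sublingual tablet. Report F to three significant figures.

F = 0.553

Trapezoidal AUC_0→13 (IV):
  [0→6]: (47.06+19.60)/2 × 6 = 199.98
  [6→7]: (19.60+16.93)/2 × 1 = 18.265
  [7→11]: (16.93+9.44)/2 × 4 = 52.74
  [11→13]: (9.44+7.05)/2 × 2 = 16.49
  Sum = 287.475 µg/mL·hr
IV tail: 7.05/0.146 = 48.288; AUC_iv,0→∞ = 287.475 + 48.288 = 335.763 µg/mL·hr
Trapezoidal AUC_0→5.25 (sublingual tablet):
  [0→3]: (0.00+52.71)/2 × 3 = 79.065
  [3→4]: (52.71+47.82)/2 × 1 = 50.265
  [4→5]: (47.82+42.17)/2 × 1 = 44.995
  [5→5.25]: (42.17+40.77)/2 × 0.25 = 10.3675
  Sum = 184.6925 µg/mL·hr
sublingual tablet tail: 40.77/0.146 = 279.247; AUC_ev,0→∞ = 184.6925 + 279.247 = 463.9395 µg/mL·hr
F = (AUC_ev/D_ev)/(AUC_iv/D_iv) = (463.9395/500)/(335.763/200) = 0.927879/1.678815 = 0.5527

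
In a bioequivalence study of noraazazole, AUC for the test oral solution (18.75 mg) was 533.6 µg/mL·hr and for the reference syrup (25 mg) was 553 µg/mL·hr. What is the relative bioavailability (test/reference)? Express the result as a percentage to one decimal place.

F_rel = 128.7%

F_rel = (AUC_test/D_test) / (AUC_ref/D_ref)
      = (533.6/18.75) / (553/25)
      = 28.4587 / 22.12 = 1.2866 = 128.66%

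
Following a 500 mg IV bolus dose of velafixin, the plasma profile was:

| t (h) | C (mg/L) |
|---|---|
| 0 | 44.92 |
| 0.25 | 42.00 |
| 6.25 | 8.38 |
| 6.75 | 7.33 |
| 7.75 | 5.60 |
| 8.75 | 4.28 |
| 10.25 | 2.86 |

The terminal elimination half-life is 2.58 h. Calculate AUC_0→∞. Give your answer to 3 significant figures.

AUC = 193 mg/L·h

Trapezoidal AUC_0→10.25:
  [0→0.25]: (44.92+42.00)/2 × 0.25 = 10.865
  [0.25→6.25]: (42.00+8.38)/2 × 6 = 151.14
  [6.25→6.75]: (8.38+7.33)/2 × 0.5 = 3.9275
  [6.75→7.75]: (7.33+5.60)/2 × 1 = 6.465
  [7.75→8.75]: (5.60+4.28)/2 × 1 = 4.94
  [8.75→10.25]: (4.28+2.86)/2 × 1.5 = 5.355
  Sum = 182.6925 mg/L·h
k_e = ln2 / t½ = 0.693147 / 2.58 = 0.2687 h^-1
Extrapolated tail: C_last / k_e = 2.86 / 0.2687 = 10.644
AUC_0→∞ = 182.6925 + 10.644 = 193.3365 mg/L·h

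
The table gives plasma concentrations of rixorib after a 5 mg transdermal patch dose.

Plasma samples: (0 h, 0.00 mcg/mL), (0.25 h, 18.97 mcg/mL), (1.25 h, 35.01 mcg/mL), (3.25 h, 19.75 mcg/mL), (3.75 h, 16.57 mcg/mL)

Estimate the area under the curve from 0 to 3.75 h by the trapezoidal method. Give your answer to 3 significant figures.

AUC = 93.2 mcg/mL·h

Trapezoidal AUC_0→3.75:
  [0→0.25]: (0.00+18.97)/2 × 0.25 = 2.37125
  [0.25→1.25]: (18.97+35.01)/2 × 1 = 26.99
  [1.25→3.25]: (35.01+19.75)/2 × 2 = 54.76
  [3.25→3.75]: (19.75+16.57)/2 × 0.5 = 9.08
  Sum = 93.20125 mcg/mL·h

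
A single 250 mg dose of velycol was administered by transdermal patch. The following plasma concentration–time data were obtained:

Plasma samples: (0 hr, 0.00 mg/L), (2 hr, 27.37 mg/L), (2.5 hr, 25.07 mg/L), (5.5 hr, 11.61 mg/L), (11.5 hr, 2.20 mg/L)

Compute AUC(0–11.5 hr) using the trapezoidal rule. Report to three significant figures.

AUC = 137 mg/L·hr

Trapezoidal AUC_0→11.5:
  [0→2]: (0.00+27.37)/2 × 2 = 27.37
  [2→2.5]: (27.37+25.07)/2 × 0.5 = 13.11
  [2.5→5.5]: (25.07+11.61)/2 × 3 = 55.02
  [5.5→11.5]: (11.61+2.20)/2 × 6 = 41.43
  Sum = 136.93 mg/L·hr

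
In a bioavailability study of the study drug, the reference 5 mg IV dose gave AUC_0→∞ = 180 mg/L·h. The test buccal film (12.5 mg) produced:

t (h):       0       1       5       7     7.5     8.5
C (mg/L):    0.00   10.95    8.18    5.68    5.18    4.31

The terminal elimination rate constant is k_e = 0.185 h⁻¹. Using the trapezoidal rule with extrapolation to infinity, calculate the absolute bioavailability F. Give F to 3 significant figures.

Trapezoidal AUC_0→8.5 (buccal film):
  [0→1]: (0.00+10.95)/2 × 1 = 5.475
  [1→5]: (10.95+8.18)/2 × 4 = 38.26
  [5→7]: (8.18+5.68)/2 × 2 = 13.86
  [7→7.5]: (5.68+5.18)/2 × 0.5 = 2.715
  [7.5→8.5]: (5.18+4.31)/2 × 1 = 4.745
  Sum = 65.055 mg/L·h
Tail: C_last/k_e = 4.31/0.185 = 23.297
AUC_0→∞ (buccal film) = 65.055 + 23.297 = 88.352 mg/L·h
F = (AUC_ev/D_ev)/(AUC_iv/D_iv) = (88.352/12.5)/(180/5) = 7.06816/36 = 0.1963

F = 0.196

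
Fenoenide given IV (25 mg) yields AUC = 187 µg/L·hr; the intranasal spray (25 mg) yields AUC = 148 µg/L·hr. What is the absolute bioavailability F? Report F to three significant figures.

F = (AUC_ev / D_ev) / (AUC_iv / D_iv)
  = (148/25) / (187/25)
  = 5.92 / 7.48 = 0.7914

F = 0.791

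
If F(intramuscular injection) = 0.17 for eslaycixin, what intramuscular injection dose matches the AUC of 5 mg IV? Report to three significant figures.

D_intramuscular = 29.4 mg

For equal systemic exposure: F × D_ev = D_iv
D_ev = D_iv / F = 5 / 0.17 = 29.4118 mg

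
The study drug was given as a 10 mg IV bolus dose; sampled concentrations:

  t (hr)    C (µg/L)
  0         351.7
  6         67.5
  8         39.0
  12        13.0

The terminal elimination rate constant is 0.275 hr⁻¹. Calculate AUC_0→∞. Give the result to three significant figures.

AUC = 1520 µg/L·hr

Trapezoidal AUC_0→12:
  [0→6]: (351.7+67.5)/2 × 6 = 1257.6
  [6→8]: (67.5+39.0)/2 × 2 = 106.5
  [8→12]: (39.0+13.0)/2 × 4 = 104.0
  Sum = 1468.1 µg/L·hr
Extrapolated tail: C_last / k_e = 13.0 / 0.275 = 47.273
AUC_0→∞ = 1468.1 + 47.273 = 1515.373 µg/L·hr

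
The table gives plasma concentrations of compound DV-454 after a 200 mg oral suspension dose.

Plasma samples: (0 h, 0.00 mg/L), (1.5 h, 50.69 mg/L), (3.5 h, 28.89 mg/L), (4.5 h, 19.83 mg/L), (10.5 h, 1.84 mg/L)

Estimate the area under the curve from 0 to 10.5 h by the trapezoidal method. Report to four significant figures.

AUC = 207.0 mg/L·h

Trapezoidal AUC_0→10.5:
  [0→1.5]: (0.00+50.69)/2 × 1.5 = 38.0175
  [1.5→3.5]: (50.69+28.89)/2 × 2 = 79.58
  [3.5→4.5]: (28.89+19.83)/2 × 1 = 24.36
  [4.5→10.5]: (19.83+1.84)/2 × 6 = 65.01
  Sum = 206.9675 mg/L·h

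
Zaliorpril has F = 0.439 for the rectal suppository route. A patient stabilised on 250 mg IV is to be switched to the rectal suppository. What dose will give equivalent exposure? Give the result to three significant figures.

For equal systemic exposure: F × D_ev = D_iv
D_ev = D_iv / F = 250 / 0.439 = 569.476 mg

D_rectal = 569 mg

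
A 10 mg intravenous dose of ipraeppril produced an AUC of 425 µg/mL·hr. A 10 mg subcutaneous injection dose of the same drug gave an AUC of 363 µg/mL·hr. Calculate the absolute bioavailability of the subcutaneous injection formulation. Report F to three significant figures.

F = (AUC_ev / D_ev) / (AUC_iv / D_iv)
  = (363/10) / (425/10)
  = 36.3 / 42.5 = 0.8541

F = 0.854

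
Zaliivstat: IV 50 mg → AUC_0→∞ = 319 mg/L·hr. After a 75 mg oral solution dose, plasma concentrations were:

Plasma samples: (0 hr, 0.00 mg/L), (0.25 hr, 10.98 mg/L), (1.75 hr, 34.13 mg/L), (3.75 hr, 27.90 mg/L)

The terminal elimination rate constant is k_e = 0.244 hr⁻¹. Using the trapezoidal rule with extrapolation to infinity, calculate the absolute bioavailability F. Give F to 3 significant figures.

Trapezoidal AUC_0→3.75 (oral solution):
  [0→0.25]: (0.00+10.98)/2 × 0.25 = 1.3725
  [0.25→1.75]: (10.98+34.13)/2 × 1.5 = 33.8325
  [1.75→3.75]: (34.13+27.90)/2 × 2 = 62.03
  Sum = 97.235 mg/L·hr
Tail: C_last/k_e = 27.90/0.244 = 114.344
AUC_0→∞ (oral solution) = 97.235 + 114.344 = 211.579 mg/L·hr
F = (AUC_ev/D_ev)/(AUC_iv/D_iv) = (211.579/75)/(319/50) = 2.82105/6.38 = 0.4422

F = 0.442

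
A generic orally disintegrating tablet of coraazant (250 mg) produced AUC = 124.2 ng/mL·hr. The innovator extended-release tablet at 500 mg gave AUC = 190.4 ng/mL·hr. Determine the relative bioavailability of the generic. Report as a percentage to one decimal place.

F_rel = 130.5%

F_rel = (AUC_test/D_test) / (AUC_ref/D_ref)
      = (124.2/250) / (190.4/500)
      = 0.4968 / 0.3808 = 1.3046 = 130.46%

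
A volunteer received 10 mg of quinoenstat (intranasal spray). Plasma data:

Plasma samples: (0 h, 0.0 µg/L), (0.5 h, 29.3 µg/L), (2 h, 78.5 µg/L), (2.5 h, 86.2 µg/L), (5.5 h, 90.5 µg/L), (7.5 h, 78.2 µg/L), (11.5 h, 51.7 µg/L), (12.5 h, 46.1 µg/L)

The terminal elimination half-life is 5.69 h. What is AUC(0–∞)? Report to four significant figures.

Trapezoidal AUC_0→12.5:
  [0→0.5]: (0.0+29.3)/2 × 0.5 = 7.325
  [0.5→2]: (29.3+78.5)/2 × 1.5 = 80.85
  [2→2.5]: (78.5+86.2)/2 × 0.5 = 41.175
  [2.5→5.5]: (86.2+90.5)/2 × 3 = 265.05
  [5.5→7.5]: (90.5+78.2)/2 × 2 = 168.7
  [7.5→11.5]: (78.2+51.7)/2 × 4 = 259.8
  [11.5→12.5]: (51.7+46.1)/2 × 1 = 48.9
  Sum = 871.8 µg/L·h
k_e = ln2 / t½ = 0.693147 / 5.69 = 0.1218 h^-1
Extrapolated tail: C_last / k_e = 46.1 / 0.1218 = 378.489
AUC_0→∞ = 871.8 + 378.489 = 1250.289 µg/L·h

AUC = 1250 µg/L·h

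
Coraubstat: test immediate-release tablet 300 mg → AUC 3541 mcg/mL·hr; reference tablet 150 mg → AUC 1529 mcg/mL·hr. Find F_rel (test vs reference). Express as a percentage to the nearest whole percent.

F_rel = 116%

F_rel = (AUC_test/D_test) / (AUC_ref/D_ref)
      = (3541/300) / (1529/150)
      = 11.8033 / 10.1933 = 1.1579 = 115.79%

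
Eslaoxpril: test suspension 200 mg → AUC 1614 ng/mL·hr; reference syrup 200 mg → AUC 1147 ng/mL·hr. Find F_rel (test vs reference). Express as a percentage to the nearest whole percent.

F_rel = 141%

F_rel = (AUC_test/D_test) / (AUC_ref/D_ref)
      = (1614/200) / (1147/200)
      = 8.07 / 5.735 = 1.4071 = 140.71%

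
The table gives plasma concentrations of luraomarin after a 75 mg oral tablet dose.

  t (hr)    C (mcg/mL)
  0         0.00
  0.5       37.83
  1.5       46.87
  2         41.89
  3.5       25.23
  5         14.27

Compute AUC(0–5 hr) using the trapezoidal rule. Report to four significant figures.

Trapezoidal AUC_0→5:
  [0→0.5]: (0.00+37.83)/2 × 0.5 = 9.4575
  [0.5→1.5]: (37.83+46.87)/2 × 1 = 42.35
  [1.5→2]: (46.87+41.89)/2 × 0.5 = 22.19
  [2→3.5]: (41.89+25.23)/2 × 1.5 = 50.34
  [3.5→5]: (25.23+14.27)/2 × 1.5 = 29.625
  Sum = 153.9625 mcg/mL·hr

AUC = 154.0 mcg/mL·hr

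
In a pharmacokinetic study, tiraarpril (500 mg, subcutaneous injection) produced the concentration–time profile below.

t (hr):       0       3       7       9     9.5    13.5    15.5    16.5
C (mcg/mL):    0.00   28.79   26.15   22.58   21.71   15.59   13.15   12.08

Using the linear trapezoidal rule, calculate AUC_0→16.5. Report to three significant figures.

AUC = 329 mcg/mL·hr

Trapezoidal AUC_0→16.5:
  [0→3]: (0.00+28.79)/2 × 3 = 43.185
  [3→7]: (28.79+26.15)/2 × 4 = 109.88
  [7→9]: (26.15+22.58)/2 × 2 = 48.73
  [9→9.5]: (22.58+21.71)/2 × 0.5 = 11.0725
  [9.5→13.5]: (21.71+15.59)/2 × 4 = 74.6
  [13.5→15.5]: (15.59+13.15)/2 × 2 = 28.74
  [15.5→16.5]: (13.15+12.08)/2 × 1 = 12.615
  Sum = 328.8225 mcg/mL·hr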